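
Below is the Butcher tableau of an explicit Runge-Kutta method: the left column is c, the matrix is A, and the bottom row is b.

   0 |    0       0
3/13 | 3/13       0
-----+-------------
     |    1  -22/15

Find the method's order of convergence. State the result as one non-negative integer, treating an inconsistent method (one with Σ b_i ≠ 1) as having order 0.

0

b = (1, -22/15)
c = (0, 3/13)
Σ b_i: 1·1 + (-22/15)·1 = -7/15 ≠ 1 ⇒ order 0.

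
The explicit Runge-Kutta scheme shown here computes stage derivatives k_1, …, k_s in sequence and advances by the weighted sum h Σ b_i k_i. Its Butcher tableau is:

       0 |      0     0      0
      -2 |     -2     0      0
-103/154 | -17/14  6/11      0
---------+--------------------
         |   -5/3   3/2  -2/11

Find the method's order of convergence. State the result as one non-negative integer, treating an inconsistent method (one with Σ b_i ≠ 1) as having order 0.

0

b = (-5/3, 3/2, -2/11)
c = (0, -2, -103/154)
Ac = (0, 0, -12/11)
Σ b_i: (-5/3)·1 + 3/2·1 + (-2/11)·1 = -23/66 ≠ 1 ⇒ order 0.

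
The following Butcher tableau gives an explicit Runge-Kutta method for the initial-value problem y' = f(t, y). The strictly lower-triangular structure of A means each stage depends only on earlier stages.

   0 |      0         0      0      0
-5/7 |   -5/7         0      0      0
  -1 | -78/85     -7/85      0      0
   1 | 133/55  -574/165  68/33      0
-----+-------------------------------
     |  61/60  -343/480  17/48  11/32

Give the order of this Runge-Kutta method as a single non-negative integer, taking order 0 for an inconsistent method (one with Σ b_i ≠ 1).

b = (61/60, -343/480, 17/48, 11/32)
c = (0, -5/7, -1, 1)
Ac = (0, 0, 1/17, 14/33)
Σ b_i: 61/60·1 + (-343/480)·1 + 17/48·1 + 11/32·1 = 1 ✓
b·c: (-343/480)·(-5/7) + 17/48·(-1) + 11/32·1 = 1/2 ✓
b·c²: (-343/480)·25/49 + 17/48·1 + 11/32·1 = 1/3 ✓
b·Ac: 17/48·1/17 + 11/32·14/33 = 1/6 ✓
b·c³: (-343/480)·(-125/343) + 17/48·(-1) + 11/32·1 = 1/4 ✓
b·(c∘Ac): 17/48·(-1/17) + 11/32·14/33 = 1/8 ✓
b·Ac²: 17/48·(-5/119) + 11/32·2/7 = 1/12 ✓
b·A²c: 11/32·4/33 = 1/24 ✓; 4 stages ⇒ order 4.

4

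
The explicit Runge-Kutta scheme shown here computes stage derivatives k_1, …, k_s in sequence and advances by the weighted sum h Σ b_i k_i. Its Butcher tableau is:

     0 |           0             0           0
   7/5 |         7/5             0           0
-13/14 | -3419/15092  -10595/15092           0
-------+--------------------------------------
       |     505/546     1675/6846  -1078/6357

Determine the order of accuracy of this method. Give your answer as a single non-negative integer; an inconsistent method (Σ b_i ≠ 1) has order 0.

3

b = (505/546, 1675/6846, -1078/6357)
c = (0, 7/5, -13/14)
Ac = (0, 0, -2119/2156)
Σ b_i: 505/546·1 + 1675/6846·1 + (-1078/6357)·1 = 1 ✓
b·c: 1675/6846·7/5 + (-1078/6357)·(-13/14) = 1/2 ✓
b·c²: 1675/6846·49/25 + (-1078/6357)·169/196 = 1/3 ✓
b·Ac: (-1078/6357)·(-2119/2156) = 1/6 ✓; 3 stages ⇒ order 3.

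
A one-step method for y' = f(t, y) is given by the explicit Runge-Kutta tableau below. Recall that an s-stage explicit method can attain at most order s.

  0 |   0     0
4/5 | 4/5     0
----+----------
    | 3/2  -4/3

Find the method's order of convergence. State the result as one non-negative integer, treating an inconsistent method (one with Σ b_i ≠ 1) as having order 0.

0

b = (3/2, -4/3)
c = (0, 4/5)
Σ b_i: 3/2·1 + (-4/3)·1 = 1/6 ≠ 1 ⇒ order 0.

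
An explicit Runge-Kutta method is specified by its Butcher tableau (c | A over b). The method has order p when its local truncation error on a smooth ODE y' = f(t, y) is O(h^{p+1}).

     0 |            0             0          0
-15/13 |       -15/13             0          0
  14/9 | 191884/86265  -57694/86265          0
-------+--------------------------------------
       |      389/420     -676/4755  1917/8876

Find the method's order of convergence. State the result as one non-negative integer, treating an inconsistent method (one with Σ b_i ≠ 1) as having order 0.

b = (389/420, -676/4755, 1917/8876)
c = (0, -15/13, 14/9)
Ac = (0, 0, 4438/5751)
Σ b_i: 389/420·1 + (-676/4755)·1 + 1917/8876·1 = 1 ✓
b·c: (-676/4755)·(-15/13) + 1917/8876·14/9 = 1/2 ✓
b·c²: (-676/4755)·225/169 + 1917/8876·196/81 = 1/3 ✓
b·Ac: 1917/8876·4438/5751 = 1/6 ✓; 3 stages ⇒ order 3.

3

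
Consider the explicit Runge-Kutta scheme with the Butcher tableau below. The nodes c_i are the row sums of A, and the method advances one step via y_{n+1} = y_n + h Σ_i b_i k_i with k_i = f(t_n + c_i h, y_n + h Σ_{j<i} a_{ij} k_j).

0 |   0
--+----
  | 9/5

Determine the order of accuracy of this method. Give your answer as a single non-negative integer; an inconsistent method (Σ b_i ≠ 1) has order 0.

b = (9/5)
c = (0)
Σ b_i: 9/5·1 = 9/5 ≠ 1 ⇒ order 0.

0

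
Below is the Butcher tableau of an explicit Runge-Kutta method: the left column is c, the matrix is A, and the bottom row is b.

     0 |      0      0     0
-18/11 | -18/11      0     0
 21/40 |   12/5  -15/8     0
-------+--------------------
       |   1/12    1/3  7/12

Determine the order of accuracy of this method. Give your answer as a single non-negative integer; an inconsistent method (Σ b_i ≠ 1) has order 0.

b = (1/12, 1/3, 7/12)
c = (0, -18/11, 21/40)
Ac = (0, 0, 135/44)
Σ b_i: 1/12·1 + 1/3·1 + 7/12·1 = 1 ✓
b·c: 1/3·(-18/11) + 7/12·21/40 = -421/1760 ≠ 1/2 ⇒ order 1.

1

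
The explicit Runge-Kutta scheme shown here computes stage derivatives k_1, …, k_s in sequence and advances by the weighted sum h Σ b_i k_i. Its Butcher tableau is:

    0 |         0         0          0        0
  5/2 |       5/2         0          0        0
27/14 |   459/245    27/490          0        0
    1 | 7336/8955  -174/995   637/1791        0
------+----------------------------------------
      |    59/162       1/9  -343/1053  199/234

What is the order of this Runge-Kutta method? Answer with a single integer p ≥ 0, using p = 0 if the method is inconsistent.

4

b = (59/162, 1/9, -343/1053, 199/234)
c = (0, 5/2, 27/14, 1)
Ac = (0, 0, 27/196, 99/398)
Σ b_i: 59/162·1 + 1/9·1 + (-343/1053)·1 + 199/234·1 = 1 ✓
b·c: 1/9·5/2 + (-343/1053)·27/14 + 199/234·1 = 1/2 ✓
b·c²: 1/9·25/4 + (-343/1053)·729/196 + 199/234·1 = 1/3 ✓
b·Ac: (-343/1053)·27/196 + 199/234·99/398 = 1/6 ✓
b·c³: 1/9·125/8 + (-343/1053)·19683/2744 + 199/234·1 = 1/4 ✓
b·(c∘Ac): (-343/1053)·729/2744 + 199/234·99/398 = 1/8 ✓
b·Ac²: (-343/1053)·135/392 + 199/234·183/796 = 1/12 ✓
b·A²c: 199/234·39/796 = 1/24 ✓; 4 stages ⇒ order 4.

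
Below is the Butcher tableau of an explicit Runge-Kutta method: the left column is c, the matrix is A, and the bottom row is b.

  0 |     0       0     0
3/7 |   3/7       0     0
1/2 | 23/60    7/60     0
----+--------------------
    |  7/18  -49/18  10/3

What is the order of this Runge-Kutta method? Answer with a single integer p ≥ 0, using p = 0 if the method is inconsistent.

3

b = (7/18, -49/18, 10/3)
c = (0, 3/7, 1/2)
Ac = (0, 0, 1/20)
Σ b_i: 7/18·1 + (-49/18)·1 + 10/3·1 = 1 ✓
b·c: (-49/18)·3/7 + 10/3·1/2 = 1/2 ✓
b·c²: (-49/18)·9/49 + 10/3·1/4 = 1/3 ✓
b·Ac: 10/3·1/20 = 1/6 ✓; 3 stages ⇒ order 3.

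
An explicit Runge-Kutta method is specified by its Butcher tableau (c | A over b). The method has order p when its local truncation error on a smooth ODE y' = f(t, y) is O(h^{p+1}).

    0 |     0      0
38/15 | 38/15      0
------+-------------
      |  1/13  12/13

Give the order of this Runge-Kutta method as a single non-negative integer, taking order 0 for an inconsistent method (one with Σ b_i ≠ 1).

1

b = (1/13, 12/13)
c = (0, 38/15)
Σ b_i: 1/13·1 + 12/13·1 = 1 ✓
b·c: 12/13·38/15 = 152/65 ≠ 1/2 ⇒ order 1.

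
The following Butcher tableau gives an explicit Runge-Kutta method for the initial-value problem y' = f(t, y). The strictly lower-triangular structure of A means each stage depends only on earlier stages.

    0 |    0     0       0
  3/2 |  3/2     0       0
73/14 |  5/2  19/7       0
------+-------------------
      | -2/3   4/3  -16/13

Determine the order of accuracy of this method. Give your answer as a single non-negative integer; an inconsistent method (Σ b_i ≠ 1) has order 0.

b = (-2/3, 4/3, -16/13)
c = (0, 3/2, 73/14)
Ac = (0, 0, 57/14)
Σ b_i: (-2/3)·1 + 4/3·1 + (-16/13)·1 = -22/39 ≠ 1 ⇒ order 0.

0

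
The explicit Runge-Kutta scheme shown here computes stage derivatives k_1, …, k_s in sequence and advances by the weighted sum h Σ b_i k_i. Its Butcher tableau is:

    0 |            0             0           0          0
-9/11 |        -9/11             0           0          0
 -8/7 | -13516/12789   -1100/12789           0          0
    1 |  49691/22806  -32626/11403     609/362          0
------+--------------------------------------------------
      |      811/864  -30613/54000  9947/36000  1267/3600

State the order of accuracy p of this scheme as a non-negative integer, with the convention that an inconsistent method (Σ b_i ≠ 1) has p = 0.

4

b = (811/864, -30613/54000, 9947/36000, 1267/3600)
c = (0, -9/11, -8/7, 1)
Ac = (0, 0, 100/1421, 530/1267)
Σ b_i: 811/864·1 + (-30613/54000)·1 + 9947/36000·1 + 1267/3600·1 = 1 ✓
b·c: (-30613/54000)·(-9/11) + 9947/36000·(-8/7) + 1267/3600·1 = 1/2 ✓
b·c²: (-30613/54000)·81/121 + 9947/36000·64/49 + 1267/3600·1 = 1/3 ✓
b·Ac: 9947/36000·100/1421 + 1267/3600·530/1267 = 1/6 ✓
b·c³: (-30613/54000)·(-729/1331) + 9947/36000·(-512/343) + 1267/3600·1 = 1/4 ✓
b·(c∘Ac): 9947/36000·(-800/9947) + 1267/3600·530/1267 = 1/8 ✓
b·Ac²: 9947/36000·(-900/15631) + 1267/3600·3930/13937 = 1/12 ✓
b·A²c: 1267/3600·150/1267 = 1/24 ✓; 4 stages ⇒ order 4.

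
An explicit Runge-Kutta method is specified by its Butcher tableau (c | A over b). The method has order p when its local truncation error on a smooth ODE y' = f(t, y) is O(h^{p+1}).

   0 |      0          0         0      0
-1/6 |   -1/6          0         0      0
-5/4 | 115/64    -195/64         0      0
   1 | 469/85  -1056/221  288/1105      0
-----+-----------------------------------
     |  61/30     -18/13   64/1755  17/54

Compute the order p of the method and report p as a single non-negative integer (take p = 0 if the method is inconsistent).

4

b = (61/30, -18/13, 64/1755, 17/54)
c = (0, -1/6, -5/4, 1)
Ac = (0, 0, 65/128, 8/17)
Σ b_i: 61/30·1 + (-18/13)·1 + 64/1755·1 + 17/54·1 = 1 ✓
b·c: (-18/13)·(-1/6) + 64/1755·(-5/4) + 17/54·1 = 1/2 ✓
b·c²: (-18/13)·1/36 + 64/1755·25/16 + 17/54·1 = 1/3 ✓
b·Ac: 64/1755·65/128 + 17/54·8/17 = 1/6 ✓
b·c³: (-18/13)·(-1/216) + 64/1755·(-125/64) + 17/54·1 = 1/4 ✓
b·(c∘Ac): 64/1755·(-325/512) + 17/54·8/17 = 1/8 ✓
b·Ac²: 64/1755·(-65/768) + 17/54·14/51 = 1/12 ✓
b·A²c: 17/54·9/68 = 1/24 ✓; 4 stages ⇒ order 4.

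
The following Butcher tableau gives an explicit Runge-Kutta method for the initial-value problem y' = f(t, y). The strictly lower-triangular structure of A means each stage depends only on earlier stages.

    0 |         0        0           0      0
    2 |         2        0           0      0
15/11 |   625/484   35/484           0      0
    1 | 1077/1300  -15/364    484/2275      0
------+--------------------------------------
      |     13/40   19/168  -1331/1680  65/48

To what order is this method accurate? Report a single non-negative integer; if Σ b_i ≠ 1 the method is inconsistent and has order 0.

4

b = (13/40, 19/168, -1331/1680, 65/48)
c = (0, 2, 15/11, 1)
Ac = (0, 0, 35/242, 27/130)
Σ b_i: 13/40·1 + 19/168·1 + (-1331/1680)·1 + 65/48·1 = 1 ✓
b·c: 19/168·2 + (-1331/1680)·15/11 + 65/48·1 = 1/2 ✓
b·c²: 19/168·4 + (-1331/1680)·225/121 + 65/48·1 = 1/3 ✓
b·Ac: (-1331/1680)·35/242 + 65/48·27/130 = 1/6 ✓
b·c³: 19/168·8 + (-1331/1680)·3375/1331 + 65/48·1 = 1/4 ✓
b·(c∘Ac): (-1331/1680)·525/2662 + 65/48·27/130 = 1/8 ✓
b·Ac²: (-1331/1680)·35/121 + 65/48·3/13 = 1/12 ✓
b·A²c: 65/48·2/65 = 1/24 ✓; 4 stages ⇒ order 4.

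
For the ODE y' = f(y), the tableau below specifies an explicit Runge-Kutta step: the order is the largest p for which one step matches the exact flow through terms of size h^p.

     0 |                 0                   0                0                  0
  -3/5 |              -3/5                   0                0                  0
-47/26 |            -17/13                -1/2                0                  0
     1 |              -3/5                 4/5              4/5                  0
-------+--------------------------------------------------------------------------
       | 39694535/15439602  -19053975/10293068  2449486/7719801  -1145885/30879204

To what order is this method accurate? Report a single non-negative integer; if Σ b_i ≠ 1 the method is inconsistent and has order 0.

b = (39694535/15439602, -19053975/10293068, 2449486/7719801, -1145885/30879204)
c = (0, -3/5, -47/26, 1)
Ac = (0, 0, 3/10, -626/325)
Σ b_i: 39694535/15439602·1 + (-19053975/10293068)·1 + 2449486/7719801·1 + (-1145885/30879204)·1 = 1 ✓
b·c: (-19053975/10293068)·(-3/5) + 2449486/7719801·(-47/26) + (-1145885/30879204)·1 = 1/2 ✓
b·c²: (-19053975/10293068)·9/25 + 2449486/7719801·2209/676 + (-1145885/30879204)·1 = 1/3 ✓
b·Ac: 2449486/7719801·3/10 + (-1145885/30879204)·(-626/325) = 1/6 ✓
b·c³: (-19053975/10293068)·(-27/125) + 2449486/7719801·(-103823/17576) + (-1145885/30879204)·1 = -1011318501/669049420 ≠ 1/4 ⇒ order 3.
b·(c∘Ac): 2449486/7719801·(-141/260) + (-1145885/30879204)·(-626/325) = -3882937/38599005 ≠ 1/8
b·Ac²: 2449486/7719801·(-9/50) + (-1145885/30879204)·61309/21125 = -330799217/2007148260 ≠ 1/12
b·A²c: (-1145885/30879204)·6/25 = -229177/25732670 ≠ 1/24

3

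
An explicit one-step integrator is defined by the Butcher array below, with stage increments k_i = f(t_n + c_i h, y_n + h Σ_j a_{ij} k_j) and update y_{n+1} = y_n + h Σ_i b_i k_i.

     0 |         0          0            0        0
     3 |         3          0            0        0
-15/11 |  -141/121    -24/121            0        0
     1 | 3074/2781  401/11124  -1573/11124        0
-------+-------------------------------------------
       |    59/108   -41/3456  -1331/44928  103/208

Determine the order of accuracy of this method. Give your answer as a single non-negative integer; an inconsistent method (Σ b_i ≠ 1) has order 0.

4

b = (59/108, -41/3456, -1331/44928, 103/208)
c = (0, 3, -15/11, 1)
Ac = (0, 0, -72/121, 31/103)
Σ b_i: 59/108·1 + (-41/3456)·1 + (-1331/44928)·1 + 103/208·1 = 1 ✓
b·c: (-41/3456)·3 + (-1331/44928)·(-15/11) + 103/208·1 = 1/2 ✓
b·c²: (-41/3456)·9 + (-1331/44928)·225/121 + 103/208·1 = 1/3 ✓
b·Ac: (-1331/44928)·(-72/121) + 103/208·31/103 = 1/6 ✓
b·c³: (-41/3456)·27 + (-1331/44928)·(-3375/1331) + 103/208·1 = 1/4 ✓
b·(c∘Ac): (-1331/44928)·1080/1331 + 103/208·31/103 = 1/8 ✓
b·Ac²: (-1331/44928)·(-216/121) + 103/208·19/309 = 1/12 ✓
b·A²c: 103/208·26/309 = 1/24 ✓; 4 stages ⇒ order 4.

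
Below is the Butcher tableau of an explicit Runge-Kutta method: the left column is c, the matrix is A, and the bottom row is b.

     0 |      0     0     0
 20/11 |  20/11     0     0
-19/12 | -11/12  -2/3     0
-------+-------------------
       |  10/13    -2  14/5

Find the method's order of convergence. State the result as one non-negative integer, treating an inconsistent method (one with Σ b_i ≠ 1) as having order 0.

b = (10/13, -2, 14/5)
c = (0, 20/11, -19/12)
Ac = (0, 0, -40/33)
Σ b_i: 10/13·1 + (-2)·1 + 14/5·1 = 102/65 ≠ 1 ⇒ order 0.

0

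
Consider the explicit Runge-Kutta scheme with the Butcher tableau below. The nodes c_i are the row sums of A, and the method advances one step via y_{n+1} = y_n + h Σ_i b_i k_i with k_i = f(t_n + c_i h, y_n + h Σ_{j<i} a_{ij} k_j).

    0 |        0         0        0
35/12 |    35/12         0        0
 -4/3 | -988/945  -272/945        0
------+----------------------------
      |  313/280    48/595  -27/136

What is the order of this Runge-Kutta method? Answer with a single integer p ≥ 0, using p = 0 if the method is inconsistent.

b = (313/280, 48/595, -27/136)
c = (0, 35/12, -4/3)
Ac = (0, 0, -68/81)
Σ b_i: 313/280·1 + 48/595·1 + (-27/136)·1 = 1 ✓
b·c: 48/595·35/12 + (-27/136)·(-4/3) = 1/2 ✓
b·c²: 48/595·1225/144 + (-27/136)·16/9 = 1/3 ✓
b·Ac: (-27/136)·(-68/81) = 1/6 ✓; 3 stages ⇒ order 3.

3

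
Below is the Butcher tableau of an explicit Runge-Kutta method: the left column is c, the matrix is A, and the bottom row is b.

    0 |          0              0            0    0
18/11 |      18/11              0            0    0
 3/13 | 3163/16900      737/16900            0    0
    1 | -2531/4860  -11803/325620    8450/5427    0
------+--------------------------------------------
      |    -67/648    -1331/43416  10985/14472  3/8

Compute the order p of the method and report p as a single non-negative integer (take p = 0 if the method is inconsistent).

4

b = (-67/648, -1331/43416, 10985/14472, 3/8)
c = (0, 18/11, 3/13, 1)
Ac = (0, 0, 603/8450, 3/10)
Σ b_i: (-67/648)·1 + (-1331/43416)·1 + 10985/14472·1 + 3/8·1 = 1 ✓
b·c: (-1331/43416)·18/11 + 10985/14472·3/13 + 3/8·1 = 1/2 ✓
b·c²: (-1331/43416)·324/121 + 10985/14472·9/169 + 3/8·1 = 1/3 ✓
b·Ac: 10985/14472·603/8450 + 3/8·3/10 = 1/6 ✓
b·c³: (-1331/43416)·5832/1331 + 10985/14472·27/2197 + 3/8·1 = 1/4 ✓
b·(c∘Ac): 10985/14472·1809/109850 + 3/8·3/10 = 1/8 ✓
b·Ac²: 10985/14472·5427/46475 + 3/8·(-7/495) = 1/12 ✓
b·A²c: 3/8·1/9 = 1/24 ✓; 4 stages ⇒ order 4.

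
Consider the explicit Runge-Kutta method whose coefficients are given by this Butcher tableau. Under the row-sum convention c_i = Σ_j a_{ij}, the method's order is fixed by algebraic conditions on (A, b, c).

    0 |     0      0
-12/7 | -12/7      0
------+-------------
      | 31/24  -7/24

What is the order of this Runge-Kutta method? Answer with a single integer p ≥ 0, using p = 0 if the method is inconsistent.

2

b = (31/24, -7/24)
c = (0, -12/7)
Σ b_i: 31/24·1 + (-7/24)·1 = 1 ✓
b·c: (-7/24)·(-12/7) = 1/2 ✓; 2 stages ⇒ order 2.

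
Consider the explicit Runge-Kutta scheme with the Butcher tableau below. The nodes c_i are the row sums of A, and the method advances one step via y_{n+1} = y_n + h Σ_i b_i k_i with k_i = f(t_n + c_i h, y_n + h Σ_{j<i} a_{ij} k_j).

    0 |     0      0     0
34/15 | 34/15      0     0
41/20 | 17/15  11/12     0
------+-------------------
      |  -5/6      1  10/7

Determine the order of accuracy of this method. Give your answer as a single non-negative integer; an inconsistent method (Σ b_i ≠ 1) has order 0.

0

b = (-5/6, 1, 10/7)
c = (0, 34/15, 41/20)
Ac = (0, 0, 187/90)
Σ b_i: (-5/6)·1 + 1·1 + 10/7·1 = 67/42 ≠ 1 ⇒ order 0.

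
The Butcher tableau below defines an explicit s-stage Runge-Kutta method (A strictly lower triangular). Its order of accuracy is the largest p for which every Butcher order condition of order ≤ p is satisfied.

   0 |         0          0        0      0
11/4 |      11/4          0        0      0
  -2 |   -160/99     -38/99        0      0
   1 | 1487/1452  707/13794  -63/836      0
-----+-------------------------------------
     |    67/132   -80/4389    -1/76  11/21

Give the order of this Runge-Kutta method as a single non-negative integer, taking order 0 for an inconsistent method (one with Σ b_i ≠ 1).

4

b = (67/132, -80/4389, -1/76, 11/21)
c = (0, 11/4, -2, 1)
Ac = (0, 0, -19/18, 7/24)
Σ b_i: 67/132·1 + (-80/4389)·1 + (-1/76)·1 + 11/21·1 = 1 ✓
b·c: (-80/4389)·11/4 + (-1/76)·(-2) + 11/21·1 = 1/2 ✓
b·c²: (-80/4389)·121/16 + (-1/76)·4 + 11/21·1 = 1/3 ✓
b·Ac: (-1/76)·(-19/18) + 11/21·7/24 = 1/6 ✓
b·c³: (-80/4389)·1331/64 + (-1/76)·(-8) + 11/21·1 = 1/4 ✓
b·(c∘Ac): (-1/76)·19/9 + 11/21·7/24 = 1/8 ✓
b·Ac²: (-1/76)·(-209/72) + 11/21·91/1056 = 1/12 ✓
b·A²c: 11/21·7/88 = 1/24 ✓; 4 stages ⇒ order 4.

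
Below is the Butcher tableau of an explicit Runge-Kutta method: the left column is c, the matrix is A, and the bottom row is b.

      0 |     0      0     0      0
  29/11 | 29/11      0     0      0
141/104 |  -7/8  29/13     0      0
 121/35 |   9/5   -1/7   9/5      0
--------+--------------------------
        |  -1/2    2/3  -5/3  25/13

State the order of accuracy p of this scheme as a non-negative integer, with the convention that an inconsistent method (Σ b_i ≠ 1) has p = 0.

b = (-1/2, 2/3, -5/3, 25/13)
c = (0, 29/11, 141/104, 121/35)
Ac = (0, 0, 841/143, 82633/40040)
Σ b_i: (-1/2)·1 + 2/3·1 + (-5/3)·1 + 25/13·1 = 11/26 ≠ 1 ⇒ order 0.

0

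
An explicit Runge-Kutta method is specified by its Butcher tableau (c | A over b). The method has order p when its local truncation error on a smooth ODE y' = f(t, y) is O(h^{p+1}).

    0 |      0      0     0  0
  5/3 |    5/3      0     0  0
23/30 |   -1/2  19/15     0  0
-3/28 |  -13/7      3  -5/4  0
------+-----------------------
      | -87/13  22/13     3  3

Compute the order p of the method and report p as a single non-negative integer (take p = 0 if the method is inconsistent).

1

b = (-87/13, 22/13, 3, 3)
c = (0, 5/3, 23/30, -3/28)
Ac = (0, 0, 19/9, 97/24)
Σ b_i: (-87/13)·1 + 22/13·1 + 3·1 + 3·1 = 1 ✓
b·c: 22/13·5/3 + 3·23/30 + 3·(-3/28) = 26203/5460 ≠ 1/2 ⇒ order 1.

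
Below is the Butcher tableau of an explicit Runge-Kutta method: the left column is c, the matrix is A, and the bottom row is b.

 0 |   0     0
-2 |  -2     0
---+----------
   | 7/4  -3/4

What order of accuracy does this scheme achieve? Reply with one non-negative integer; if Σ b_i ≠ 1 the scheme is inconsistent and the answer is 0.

b = (7/4, -3/4)
c = (0, -2)
Σ b_i: 7/4·1 + (-3/4)·1 = 1 ✓
b·c: (-3/4)·(-2) = 3/2 ≠ 1/2 ⇒ order 1.

1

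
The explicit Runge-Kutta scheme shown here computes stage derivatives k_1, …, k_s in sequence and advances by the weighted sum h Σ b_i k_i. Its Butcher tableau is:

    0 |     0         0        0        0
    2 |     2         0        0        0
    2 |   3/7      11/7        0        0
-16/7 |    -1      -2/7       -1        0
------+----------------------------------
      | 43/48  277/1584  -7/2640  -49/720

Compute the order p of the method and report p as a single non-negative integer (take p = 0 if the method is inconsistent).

b = (43/48, 277/1584, -7/2640, -49/720)
c = (0, 2, 2, -16/7)
Ac = (0, 0, 22/7, -18/7)
Σ b_i: 43/48·1 + 277/1584·1 + (-7/2640)·1 + (-49/720)·1 = 1 ✓
b·c: 277/1584·2 + (-7/2640)·2 + (-49/720)·(-16/7) = 1/2 ✓
b·c²: 277/1584·4 + (-7/2640)·4 + (-49/720)·256/49 = 1/3 ✓
b·Ac: (-7/2640)·22/7 + (-49/720)·(-18/7) = 1/6 ✓
b·c³: 277/1584·8 + (-7/2640)·8 + (-49/720)·(-4096/343) = 46/21 ≠ 1/4 ⇒ order 3.
b·(c∘Ac): (-7/2640)·44/7 + (-49/720)·288/49 = -5/12 ≠ 1/8
b·Ac²: (-7/2640)·44/7 + (-49/720)·(-36/7) = 1/3 ≠ 1/12
b·A²c: (-49/720)·(-22/7) = 77/360 ≠ 1/24

3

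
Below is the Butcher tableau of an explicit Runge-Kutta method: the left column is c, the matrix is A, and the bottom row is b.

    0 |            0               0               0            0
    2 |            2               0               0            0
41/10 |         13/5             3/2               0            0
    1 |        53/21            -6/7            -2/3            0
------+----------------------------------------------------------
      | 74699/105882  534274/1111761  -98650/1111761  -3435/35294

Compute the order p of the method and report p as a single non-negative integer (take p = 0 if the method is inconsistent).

3

b = (74699/105882, 534274/1111761, -98650/1111761, -3435/35294)
c = (0, 2, 41/10, 1)
Ac = (0, 0, 3, -467/105)
Σ b_i: 74699/105882·1 + 534274/1111761·1 + (-98650/1111761)·1 + (-3435/35294)·1 = 1 ✓
b·c: 534274/1111761·2 + (-98650/1111761)·41/10 + (-3435/35294)·1 = 1/2 ✓
b·c²: 534274/1111761·4 + (-98650/1111761)·1681/100 + (-3435/35294)·1 = 1/3 ✓
b·Ac: (-98650/1111761)·3 + (-3435/35294)·(-467/105) = 1/6 ✓
b·c³: 534274/1111761·8 + (-98650/1111761)·68921/1000 + (-3435/35294)·1 = -2507683/1058820 ≠ 1/4 ⇒ order 3.
b·(c∘Ac): (-98650/1111761)·123/10 + (-3435/35294)·(-467/105) = -488101/741174 ≠ 1/8
b·Ac²: (-98650/1111761)·6 + (-3435/35294)·(-15367/1050) = 134921/151260 ≠ 1/12
b·A²c: (-3435/35294)·(-2) = 3435/17647 ≠ 1/24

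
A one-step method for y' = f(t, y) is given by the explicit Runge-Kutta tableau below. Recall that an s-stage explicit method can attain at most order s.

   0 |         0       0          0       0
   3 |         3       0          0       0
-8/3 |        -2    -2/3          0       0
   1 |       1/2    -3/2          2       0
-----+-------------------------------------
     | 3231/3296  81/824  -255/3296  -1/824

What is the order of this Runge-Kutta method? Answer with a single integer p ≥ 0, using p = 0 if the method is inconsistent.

3

b = (3231/3296, 81/824, -255/3296, -1/824)
c = (0, 3, -8/3, 1)
Ac = (0, 0, -2, -59/6)
Σ b_i: 3231/3296·1 + 81/824·1 + (-255/3296)·1 + (-1/824)·1 = 1 ✓
b·c: 81/824·3 + (-255/3296)·(-8/3) + (-1/824)·1 = 1/2 ✓
b·c²: 81/824·9 + (-255/3296)·64/9 + (-1/824)·1 = 1/3 ✓
b·Ac: (-255/3296)·(-2) + (-1/824)·(-59/6) = 1/6 ✓
b·c³: 81/824·27 + (-255/3296)·(-512/27) + (-1/824)·1 = 15277/3708 ≠ 1/4 ⇒ order 3.
b·(c∘Ac): (-255/3296)·16/3 + (-1/824)·(-59/6) = -1981/4944 ≠ 1/8
b·Ac²: (-255/3296)·(-6) + (-1/824)·13/18 = 859/1854 ≠ 1/12
b·A²c: (-1/824)·(-4) = 1/206 ≠ 1/24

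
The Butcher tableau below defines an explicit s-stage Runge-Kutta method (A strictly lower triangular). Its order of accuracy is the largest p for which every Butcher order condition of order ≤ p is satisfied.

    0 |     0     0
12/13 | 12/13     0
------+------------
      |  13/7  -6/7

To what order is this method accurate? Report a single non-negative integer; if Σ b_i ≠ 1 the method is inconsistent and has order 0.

1

b = (13/7, -6/7)
c = (0, 12/13)
Σ b_i: 13/7·1 + (-6/7)·1 = 1 ✓
b·c: (-6/7)·12/13 = -72/91 ≠ 1/2 ⇒ order 1.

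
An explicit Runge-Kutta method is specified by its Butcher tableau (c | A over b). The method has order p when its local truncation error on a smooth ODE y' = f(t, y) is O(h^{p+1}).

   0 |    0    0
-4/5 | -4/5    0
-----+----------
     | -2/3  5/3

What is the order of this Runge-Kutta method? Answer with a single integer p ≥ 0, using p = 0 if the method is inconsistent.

b = (-2/3, 5/3)
c = (0, -4/5)
Σ b_i: (-2/3)·1 + 5/3·1 = 1 ✓
b·c: 5/3·(-4/5) = -4/3 ≠ 1/2 ⇒ order 1.

1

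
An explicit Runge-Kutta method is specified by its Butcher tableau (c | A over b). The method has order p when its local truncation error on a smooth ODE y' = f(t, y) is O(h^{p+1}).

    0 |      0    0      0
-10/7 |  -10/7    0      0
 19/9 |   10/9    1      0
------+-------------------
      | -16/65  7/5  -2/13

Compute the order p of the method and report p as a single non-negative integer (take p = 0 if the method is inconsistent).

b = (-16/65, 7/5, -2/13)
c = (0, -10/7, 19/9)
Ac = (0, 0, -10/7)
Σ b_i: (-16/65)·1 + 7/5·1 + (-2/13)·1 = 1 ✓
b·c: 7/5·(-10/7) + (-2/13)·19/9 = -272/117 ≠ 1/2 ⇒ order 1.

1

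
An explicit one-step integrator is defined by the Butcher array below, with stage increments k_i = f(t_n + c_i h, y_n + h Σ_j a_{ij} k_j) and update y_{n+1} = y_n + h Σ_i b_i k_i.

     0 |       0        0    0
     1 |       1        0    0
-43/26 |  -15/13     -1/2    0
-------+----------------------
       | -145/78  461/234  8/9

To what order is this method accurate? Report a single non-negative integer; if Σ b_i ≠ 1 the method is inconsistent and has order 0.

b = (-145/78, 461/234, 8/9)
c = (0, 1, -43/26)
Ac = (0, 0, -1/2)
Σ b_i: (-145/78)·1 + 461/234·1 + 8/9·1 = 1 ✓
b·c: 461/234·1 + 8/9·(-43/26) = 1/2 ✓
b·c²: 461/234·1 + 8/9·1849/676 = 4463/1014 ≠ 1/3 ⇒ order 2.
b·Ac: 8/9·(-1/2) = -4/9 ≠ 1/6

2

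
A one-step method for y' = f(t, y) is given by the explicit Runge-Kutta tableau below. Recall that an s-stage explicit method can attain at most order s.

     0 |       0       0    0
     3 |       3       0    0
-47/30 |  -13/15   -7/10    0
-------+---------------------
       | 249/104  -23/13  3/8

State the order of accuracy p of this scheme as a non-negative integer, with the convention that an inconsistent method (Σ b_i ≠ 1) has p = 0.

1

b = (249/104, -23/13, 3/8)
c = (0, 3, -47/30)
Ac = (0, 0, -21/10)
Σ b_i: 249/104·1 + (-23/13)·1 + 3/8·1 = 1 ✓
b·c: (-23/13)·3 + 3/8·(-47/30) = -6131/1040 ≠ 1/2 ⇒ order 1.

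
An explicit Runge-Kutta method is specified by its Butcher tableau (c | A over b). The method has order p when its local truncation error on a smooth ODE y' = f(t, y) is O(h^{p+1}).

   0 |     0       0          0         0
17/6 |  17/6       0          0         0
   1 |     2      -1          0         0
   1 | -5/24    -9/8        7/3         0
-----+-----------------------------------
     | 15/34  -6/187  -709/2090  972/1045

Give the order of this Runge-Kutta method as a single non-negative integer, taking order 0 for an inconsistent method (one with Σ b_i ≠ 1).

3

b = (15/34, -6/187, -709/2090, 972/1045)
c = (0, 17/6, 1, 1)
Ac = (0, 0, -17/6, -41/48)
Σ b_i: 15/34·1 + (-6/187)·1 + (-709/2090)·1 + 972/1045·1 = 1 ✓
b·c: (-6/187)·17/6 + (-709/2090)·1 + 972/1045·1 = 1/2 ✓
b·c²: (-6/187)·289/36 + (-709/2090)·1 + 972/1045·1 = 1/3 ✓
b·Ac: (-709/2090)·(-17/6) + 972/1045·(-41/48) = 1/6 ✓
b·c³: (-6/187)·4913/216 + (-709/2090)·1 + 972/1045·1 = -5/36 ≠ 1/4 ⇒ order 3.
b·(c∘Ac): (-709/2090)·(-17/6) + 972/1045·(-41/48) = 1/6 ≠ 1/8
b·Ac²: (-709/2090)·(-289/36) + 972/1045·(-643/96) = -11993/3420 ≠ 1/12
b·A²c: 972/1045·(-119/18) = -6426/1045 ≠ 1/24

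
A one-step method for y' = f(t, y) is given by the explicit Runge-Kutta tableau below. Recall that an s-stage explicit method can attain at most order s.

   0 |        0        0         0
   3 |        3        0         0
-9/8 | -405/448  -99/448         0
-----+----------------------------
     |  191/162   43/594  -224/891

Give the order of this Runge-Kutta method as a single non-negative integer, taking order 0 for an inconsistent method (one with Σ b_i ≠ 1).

b = (191/162, 43/594, -224/891)
c = (0, 3, -9/8)
Ac = (0, 0, -297/448)
Σ b_i: 191/162·1 + 43/594·1 + (-224/891)·1 = 1 ✓
b·c: 43/594·3 + (-224/891)·(-9/8) = 1/2 ✓
b·c²: 43/594·9 + (-224/891)·81/64 = 1/3 ✓
b·Ac: (-224/891)·(-297/448) = 1/6 ✓; 3 stages ⇒ order 3.

3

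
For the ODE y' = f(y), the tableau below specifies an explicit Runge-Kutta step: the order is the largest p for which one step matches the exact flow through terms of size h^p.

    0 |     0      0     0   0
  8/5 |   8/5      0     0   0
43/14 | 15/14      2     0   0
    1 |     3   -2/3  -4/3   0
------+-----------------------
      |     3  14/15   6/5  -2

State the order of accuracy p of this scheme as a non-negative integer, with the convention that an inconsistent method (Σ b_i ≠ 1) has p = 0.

0

b = (3, 14/15, 6/5, -2)
c = (0, 8/5, 43/14, 1)
Ac = (0, 0, 16/5, -542/105)
Σ b_i: 3·1 + 14/15·1 + 6/5·1 + (-2)·1 = 47/15 ≠ 1 ⇒ order 0.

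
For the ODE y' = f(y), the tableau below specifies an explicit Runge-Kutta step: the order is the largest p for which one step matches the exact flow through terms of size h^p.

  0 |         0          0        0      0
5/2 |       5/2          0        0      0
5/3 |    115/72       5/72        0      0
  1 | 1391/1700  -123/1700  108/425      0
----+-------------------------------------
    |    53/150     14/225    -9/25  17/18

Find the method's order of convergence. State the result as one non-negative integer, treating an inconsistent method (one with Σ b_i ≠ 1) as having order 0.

b = (53/150, 14/225, -9/25, 17/18)
c = (0, 5/2, 5/3, 1)
Ac = (0, 0, 25/144, 33/136)
Σ b_i: 53/150·1 + 14/225·1 + (-9/25)·1 + 17/18·1 = 1 ✓
b·c: 14/225·5/2 + (-9/25)·5/3 + 17/18·1 = 1/2 ✓
b·c²: 14/225·25/4 + (-9/25)·25/9 + 17/18·1 = 1/3 ✓
b·Ac: (-9/25)·25/144 + 17/18·33/136 = 1/6 ✓
b·c³: 14/225·125/8 + (-9/25)·125/27 + 17/18·1 = 1/4 ✓
b·(c∘Ac): (-9/25)·125/432 + 17/18·33/136 = 1/8 ✓
b·Ac²: (-9/25)·125/288 + 17/18·69/272 = 1/12 ✓
b·A²c: 17/18·3/68 = 1/24 ✓; 4 stages ⇒ order 4.

4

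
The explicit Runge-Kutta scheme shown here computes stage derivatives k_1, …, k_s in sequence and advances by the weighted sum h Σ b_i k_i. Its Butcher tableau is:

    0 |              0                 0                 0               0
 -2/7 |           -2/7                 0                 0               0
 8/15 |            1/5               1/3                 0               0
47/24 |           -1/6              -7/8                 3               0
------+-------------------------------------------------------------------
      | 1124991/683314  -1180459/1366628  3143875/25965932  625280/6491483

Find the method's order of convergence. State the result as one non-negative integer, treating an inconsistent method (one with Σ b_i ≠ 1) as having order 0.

3

b = (1124991/683314, -1180459/1366628, 3143875/25965932, 625280/6491483)
c = (0, -2/7, 8/15, 47/24)
Ac = (0, 0, -2/21, 37/20)
Σ b_i: 1124991/683314·1 + (-1180459/1366628)·1 + 3143875/25965932·1 + 625280/6491483·1 = 1 ✓
b·c: (-1180459/1366628)·(-2/7) + 3143875/25965932·8/15 + 625280/6491483·47/24 = 1/2 ✓
b·c²: (-1180459/1366628)·4/49 + 3143875/25965932·64/225 + 625280/6491483·2209/576 = 1/3 ✓
b·Ac: 3143875/25965932·(-2/21) + 625280/6491483·37/20 = 1/6 ✓
b·c³: (-1180459/1366628)·(-8/343) + 3143875/25965932·512/3375 + 625280/6491483·103823/13824 = 65600669/86097564 ≠ 1/4 ⇒ order 3.
b·(c∘Ac): 3143875/25965932·(-16/315) + 625280/6491483·1739/480 = 1054144/3074913 ≠ 1/8
b·Ac²: 3143875/25965932·4/147 + 625280/6491483·821/1050 = 17860371/227201905 ≠ 1/12
b·A²c: 625280/6491483·(-2/7) = -1250560/45440381 ≠ 1/24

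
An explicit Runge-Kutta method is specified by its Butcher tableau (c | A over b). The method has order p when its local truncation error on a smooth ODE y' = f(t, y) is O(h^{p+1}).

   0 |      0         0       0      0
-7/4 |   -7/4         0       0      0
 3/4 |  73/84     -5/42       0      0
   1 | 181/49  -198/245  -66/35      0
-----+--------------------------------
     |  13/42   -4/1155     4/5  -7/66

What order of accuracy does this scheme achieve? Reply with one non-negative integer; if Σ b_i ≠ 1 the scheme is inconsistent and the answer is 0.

4

b = (13/42, -4/1155, 4/5, -7/66)
c = (0, -7/4, 3/4, 1)
Ac = (0, 0, 5/24, 0)
Σ b_i: 13/42·1 + (-4/1155)·1 + 4/5·1 + (-7/66)·1 = 1 ✓
b·c: (-4/1155)·(-7/4) + 4/5·3/4 + (-7/66)·1 = 1/2 ✓
b·c²: (-4/1155)·49/16 + 4/5·9/16 + (-7/66)·1 = 1/3 ✓
b·Ac: 4/5·5/24 = 1/6 ✓
b·c³: (-4/1155)·(-343/64) + 4/5·27/64 + (-7/66)·1 = 1/4 ✓
b·(c∘Ac): 4/5·5/32 = 1/8 ✓
b·Ac²: 4/5·(-35/96) + (-7/66)·(-99/28) = 1/12 ✓
b·A²c: (-7/66)·(-11/28) = 1/24 ✓; 4 stages ⇒ order 4.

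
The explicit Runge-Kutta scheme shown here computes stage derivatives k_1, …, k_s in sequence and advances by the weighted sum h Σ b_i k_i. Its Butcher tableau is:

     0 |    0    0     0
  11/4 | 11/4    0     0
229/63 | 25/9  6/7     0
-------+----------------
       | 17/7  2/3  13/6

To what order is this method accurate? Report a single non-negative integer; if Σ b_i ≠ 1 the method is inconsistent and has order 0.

0

b = (17/7, 2/3, 13/6)
c = (0, 11/4, 229/63)
Ac = (0, 0, 33/14)
Σ b_i: 17/7·1 + 2/3·1 + 13/6·1 = 221/42 ≠ 1 ⇒ order 0.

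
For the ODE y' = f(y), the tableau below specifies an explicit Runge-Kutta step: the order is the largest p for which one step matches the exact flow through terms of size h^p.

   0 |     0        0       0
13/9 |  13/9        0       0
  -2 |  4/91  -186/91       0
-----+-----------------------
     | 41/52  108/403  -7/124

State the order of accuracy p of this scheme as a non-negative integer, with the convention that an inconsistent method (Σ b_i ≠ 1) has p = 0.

b = (41/52, 108/403, -7/124)
c = (0, 13/9, -2)
Ac = (0, 0, -62/21)
Σ b_i: 41/52·1 + 108/403·1 + (-7/124)·1 = 1 ✓
b·c: 108/403·13/9 + (-7/124)·(-2) = 1/2 ✓
b·c²: 108/403·169/81 + (-7/124)·4 = 1/3 ✓
b·Ac: (-7/124)·(-62/21) = 1/6 ✓; 3 stages ⇒ order 3.

3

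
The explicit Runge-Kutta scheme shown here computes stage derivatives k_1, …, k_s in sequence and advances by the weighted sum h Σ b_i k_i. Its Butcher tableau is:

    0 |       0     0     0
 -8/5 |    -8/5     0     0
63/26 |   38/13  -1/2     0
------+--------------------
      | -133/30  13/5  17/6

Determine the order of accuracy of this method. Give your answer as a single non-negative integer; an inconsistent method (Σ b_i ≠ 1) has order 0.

b = (-133/30, 13/5, 17/6)
c = (0, -8/5, 63/26)
Ac = (0, 0, 4/5)
Σ b_i: (-133/30)·1 + 13/5·1 + 17/6·1 = 1 ✓
b·c: 13/5·(-8/5) + 17/6·63/26 = 3517/1300 ≠ 1/2 ⇒ order 1.

1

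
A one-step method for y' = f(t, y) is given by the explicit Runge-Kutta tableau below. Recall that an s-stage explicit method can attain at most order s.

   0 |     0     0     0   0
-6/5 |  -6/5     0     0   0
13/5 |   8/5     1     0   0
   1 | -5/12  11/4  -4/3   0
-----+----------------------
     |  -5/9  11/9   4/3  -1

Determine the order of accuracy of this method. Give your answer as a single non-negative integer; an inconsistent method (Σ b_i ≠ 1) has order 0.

1

b = (-5/9, 11/9, 4/3, -1)
c = (0, -6/5, 13/5, 1)
Ac = (0, 0, -6/5, -203/30)
Σ b_i: (-5/9)·1 + 11/9·1 + 4/3·1 + (-1)·1 = 1 ✓
b·c: 11/9·(-6/5) + 4/3·13/5 + (-1)·1 = 1 ≠ 1/2 ⇒ order 1.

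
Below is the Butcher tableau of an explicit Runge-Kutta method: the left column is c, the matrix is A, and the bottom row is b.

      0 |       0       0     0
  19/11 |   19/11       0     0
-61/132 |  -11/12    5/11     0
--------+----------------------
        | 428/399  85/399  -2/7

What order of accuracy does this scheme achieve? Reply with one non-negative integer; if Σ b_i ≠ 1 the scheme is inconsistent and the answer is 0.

2

b = (428/399, 85/399, -2/7)
c = (0, 19/11, -61/132)
Ac = (0, 0, 95/121)
Σ b_i: 428/399·1 + 85/399·1 + (-2/7)·1 = 1 ✓
b·c: 85/399·19/11 + (-2/7)·(-61/132) = 1/2 ✓
b·c²: 85/399·361/121 + (-2/7)·3721/17424 = 35039/60984 ≠ 1/3 ⇒ order 2.
b·Ac: (-2/7)·95/121 = -190/847 ≠ 1/6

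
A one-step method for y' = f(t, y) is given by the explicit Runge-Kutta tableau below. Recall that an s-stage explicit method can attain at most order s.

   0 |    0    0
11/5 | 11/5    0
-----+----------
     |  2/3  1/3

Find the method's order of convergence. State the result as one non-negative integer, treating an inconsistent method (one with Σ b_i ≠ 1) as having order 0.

1

b = (2/3, 1/3)
c = (0, 11/5)
Σ b_i: 2/3·1 + 1/3·1 = 1 ✓
b·c: 1/3·11/5 = 11/15 ≠ 1/2 ⇒ order 1.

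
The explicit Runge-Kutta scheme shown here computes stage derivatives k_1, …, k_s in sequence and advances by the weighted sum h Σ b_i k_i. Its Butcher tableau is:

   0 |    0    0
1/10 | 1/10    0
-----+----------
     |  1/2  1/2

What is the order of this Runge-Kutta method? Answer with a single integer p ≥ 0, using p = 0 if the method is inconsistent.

b = (1/2, 1/2)
c = (0, 1/10)
Σ b_i: 1/2·1 + 1/2·1 = 1 ✓
b·c: 1/2·1/10 = 1/20 ≠ 1/2 ⇒ order 1.

1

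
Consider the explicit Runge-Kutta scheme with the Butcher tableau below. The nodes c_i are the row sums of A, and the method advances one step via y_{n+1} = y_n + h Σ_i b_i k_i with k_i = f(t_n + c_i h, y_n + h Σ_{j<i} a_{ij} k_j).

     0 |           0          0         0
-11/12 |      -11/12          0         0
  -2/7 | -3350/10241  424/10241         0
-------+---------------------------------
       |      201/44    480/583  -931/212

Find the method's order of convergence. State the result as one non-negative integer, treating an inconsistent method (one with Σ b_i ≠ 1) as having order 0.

3

b = (201/44, 480/583, -931/212)
c = (0, -11/12, -2/7)
Ac = (0, 0, -106/2793)
Σ b_i: 201/44·1 + 480/583·1 + (-931/212)·1 = 1 ✓
b·c: 480/583·(-11/12) + (-931/212)·(-2/7) = 1/2 ✓
b·c²: 480/583·121/144 + (-931/212)·4/49 = 1/3 ✓
b·Ac: (-931/212)·(-106/2793) = 1/6 ✓; 3 stages ⇒ order 3.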